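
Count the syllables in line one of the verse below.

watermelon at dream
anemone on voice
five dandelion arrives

Line one: watermelon (4), at (1), dream (1) → 6

6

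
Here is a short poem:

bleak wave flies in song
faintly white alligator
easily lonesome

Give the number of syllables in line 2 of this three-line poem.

Line 2: faintly (2), white (1), alligator (4) → 7

7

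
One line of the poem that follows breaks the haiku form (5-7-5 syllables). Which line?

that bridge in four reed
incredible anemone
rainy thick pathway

Line 1: "that bridge in four reed": 1+1+1+1+1 = 5 ✓
Line 2: "incredible anemone": 4+4 = 8 (expected 7)
Line 3: "rainy thick pathway": 2+1+2 = 5 ✓

The second line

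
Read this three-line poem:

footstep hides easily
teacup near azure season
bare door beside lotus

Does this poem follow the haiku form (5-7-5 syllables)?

No

Line 1: footstep(2) + hides(1) + easily(3) = 6 (expected 5)
Line 2: teacup(2) + near(1) + azure(2) + season(2) = 7 ✓
Line 3: bare(1) + door(1) + beside(2) + lotus(2) = 6 (expected 5)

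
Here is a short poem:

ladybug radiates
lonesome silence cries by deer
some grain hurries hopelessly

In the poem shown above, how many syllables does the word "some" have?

1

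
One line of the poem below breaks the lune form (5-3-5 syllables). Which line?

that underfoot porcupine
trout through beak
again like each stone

Line 1: that(1) + underfoot(3) + porcupine(3) = 7 (expected 5)
Line 2: trout(1) + through(1) + beak(1) = 3 ✓
Line 3: again(2) + like(1) + each(1) + stone(1) = 5 ✓

Line 1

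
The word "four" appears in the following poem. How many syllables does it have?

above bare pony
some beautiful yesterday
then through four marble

1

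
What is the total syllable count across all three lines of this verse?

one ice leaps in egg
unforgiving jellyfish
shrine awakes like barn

Line 1: one (1), ice (1), leaps (1), in (1), egg (1) → 5
Line 2: unforgiving (4), jellyfish (3) → 7
Line 3: shrine (1), awakes (2), like (1), barn (1) → 5
Total: 5 + 7 + 5 = 17

17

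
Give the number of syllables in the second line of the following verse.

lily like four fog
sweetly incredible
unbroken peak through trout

The second line: sweetly(2) + incredible(4) = 6

6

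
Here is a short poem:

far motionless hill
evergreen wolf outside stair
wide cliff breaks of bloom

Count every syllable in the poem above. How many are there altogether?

17

Line 1: "far motionless hill": 1+3+1 = 5
Line 2: "evergreen wolf outside stair": 3+1+2+1 = 7
Line 3: "wide cliff breaks of bloom": 1+1+1+1+1 = 5
Total: 5 + 7 + 5 = 17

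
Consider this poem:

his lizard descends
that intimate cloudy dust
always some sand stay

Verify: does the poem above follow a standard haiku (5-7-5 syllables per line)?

Line 1: "his lizard descends": 1+2+2 = 5 ✓
Line 2: "that intimate cloudy dust": 1+3+2+1 = 7 ✓
Line 3: "always some sand stay": 2+1+1+1 = 5 ✓

Yes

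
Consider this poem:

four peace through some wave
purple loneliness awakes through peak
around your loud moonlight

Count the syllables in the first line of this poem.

5

The first line: four (1), peace (1), through (1), some (1), wave (1) → 5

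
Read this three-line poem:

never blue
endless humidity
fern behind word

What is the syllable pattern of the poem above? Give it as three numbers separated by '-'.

Line 1: never(2) + blue(1) = 3
Line 2: endless(2) + humidity(4) = 6
Line 3: fern(1) + behind(2) + word(1) = 4

3-6-4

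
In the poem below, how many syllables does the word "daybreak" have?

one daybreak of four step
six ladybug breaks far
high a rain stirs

2

"daybreak" has 2 syllables.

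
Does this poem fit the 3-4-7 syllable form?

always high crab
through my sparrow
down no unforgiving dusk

No

Line 1: always(2) + high(1) + crab(1) = 4 (expected 3)
Line 2: through(1) + my(1) + sparrow(2) = 4 ✓
Line 3: down(1) + no(1) + unforgiving(4) + dusk(1) = 7 ✓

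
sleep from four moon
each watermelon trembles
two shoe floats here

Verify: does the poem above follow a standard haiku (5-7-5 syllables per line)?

No

Line 1: sleep (1), from (1), four (1), moon (1) → 4 (expected 5)
Line 2: each (1), watermelon (4), trembles (2) → 7 ✓
Line 3: two (1), shoe (1), floats (1), here (1) → 4 (expected 5)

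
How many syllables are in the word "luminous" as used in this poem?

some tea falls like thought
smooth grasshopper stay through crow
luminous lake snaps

"luminous" has 3 syllables.

3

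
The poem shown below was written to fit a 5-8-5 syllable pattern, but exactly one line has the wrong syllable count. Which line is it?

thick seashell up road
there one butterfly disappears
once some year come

Line 3

Line 1: thick (1), seashell (2), up (1), road (1) → 5 ✓
Line 2: there (1), one (1), butterfly (3), disappears (3) → 8 ✓
Line 3: once (1), some (1), year (1), come (1) → 4 (expected 5)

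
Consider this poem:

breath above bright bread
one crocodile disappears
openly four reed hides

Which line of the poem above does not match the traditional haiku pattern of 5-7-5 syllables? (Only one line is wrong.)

Line 1: breath (1), above (2), bright (1), bread (1) → 5 ✓
Line 2: one (1), crocodile (3), disappears (3) → 7 ✓
Line 3: openly (3), four (1), reed (1), hides (1) → 6 (expected 5)

The third line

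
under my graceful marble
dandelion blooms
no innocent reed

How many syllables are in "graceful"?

2

"graceful" has 2 syllables.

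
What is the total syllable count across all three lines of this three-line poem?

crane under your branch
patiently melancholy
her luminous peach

17

Line 1: crane(1) + under(2) + your(1) + branch(1) = 5
Line 2: patiently(3) + melancholy(4) = 7
Line 3: her(1) + luminous(3) + peach(1) = 5
Total: 5 + 7 + 5 = 17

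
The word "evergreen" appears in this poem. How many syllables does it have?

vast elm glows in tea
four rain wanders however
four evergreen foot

3

"evergreen" has 3 syllables.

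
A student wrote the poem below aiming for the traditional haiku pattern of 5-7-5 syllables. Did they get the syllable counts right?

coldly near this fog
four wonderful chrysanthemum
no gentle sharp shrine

No

Line 1: coldly (2), near (1), this (1), fog (1) → 5 ✓
Line 2: four (1), wonderful (3), chrysanthemum (4) → 8 (expected 7)
Line 3: no (1), gentle (2), sharp (1), shrine (1) → 5 ✓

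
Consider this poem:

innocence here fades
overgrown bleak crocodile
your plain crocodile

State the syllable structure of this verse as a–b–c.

Line 1: innocence (3), here (1), fades (1) → 5
Line 2: overgrown (3), bleak (1), crocodile (3) → 7
Line 3: your (1), plain (1), crocodile (3) → 5

5–7–5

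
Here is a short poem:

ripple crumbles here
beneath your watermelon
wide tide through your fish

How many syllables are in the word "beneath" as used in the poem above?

2

"beneath" has 2 syllables.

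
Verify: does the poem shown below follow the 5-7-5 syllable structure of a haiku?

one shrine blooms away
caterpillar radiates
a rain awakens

Line 1: "one shrine blooms away": 1+1+1+2 = 5 ✓
Line 2: "caterpillar radiates": 4+3 = 7 ✓
Line 3: "a rain awakens": 1+1+3 = 5 ✓

Yes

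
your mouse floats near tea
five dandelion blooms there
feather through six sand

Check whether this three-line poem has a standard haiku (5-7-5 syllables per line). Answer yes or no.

Line 1: "your mouse floats near tea": 1+1+1+1+1 = 5 ✓
Line 2: "five dandelion blooms there": 1+4+1+1 = 7 ✓
Line 3: "feather through six sand": 2+1+1+1 = 5 ✓

Yes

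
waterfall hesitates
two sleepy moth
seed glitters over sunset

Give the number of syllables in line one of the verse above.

Line one: waterfall(3) + hesitates(3) = 6

6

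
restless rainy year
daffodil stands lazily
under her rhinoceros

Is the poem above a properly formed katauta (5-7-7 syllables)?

Line 1: restless(2) + rainy(2) + year(1) = 5 ✓
Line 2: daffodil(3) + stands(1) + lazily(3) = 7 ✓
Line 3: under(2) + her(1) + rhinoceros(4) = 7 ✓

Yes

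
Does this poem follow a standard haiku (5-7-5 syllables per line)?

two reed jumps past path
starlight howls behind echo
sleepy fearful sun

Line 1: "two reed jumps past path": 1+1+1+1+1 = 5 ✓
Line 2: "starlight howls behind echo": 2+1+2+2 = 7 ✓
Line 3: "sleepy fearful sun": 2+2+1 = 5 ✓

Yes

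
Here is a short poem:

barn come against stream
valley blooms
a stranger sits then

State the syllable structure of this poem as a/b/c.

5/3/5

Line 1: barn (1), come (1), against (2), stream (1) → 5
Line 2: valley (2), blooms (1) → 3
Line 3: a (1), stranger (2), sits (1), then (1) → 5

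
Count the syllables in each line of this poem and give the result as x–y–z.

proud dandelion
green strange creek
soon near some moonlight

Line 1: proud(1) + dandelion(4) = 5
Line 2: green(1) + strange(1) + creek(1) = 3
Line 3: soon(1) + near(1) + some(1) + moonlight(2) = 5

5–3–5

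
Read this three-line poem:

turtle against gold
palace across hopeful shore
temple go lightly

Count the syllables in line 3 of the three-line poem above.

Line 3: temple(2) + go(1) + lightly(2) = 5

5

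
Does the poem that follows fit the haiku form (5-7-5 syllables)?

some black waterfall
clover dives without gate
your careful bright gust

Line 1: some(1) + black(1) + waterfall(3) = 5 ✓
Line 2: clover(2) + dives(1) + without(2) + gate(1) = 6 (expected 7)
Line 3: your(1) + careful(2) + bright(1) + gust(1) = 5 ✓

No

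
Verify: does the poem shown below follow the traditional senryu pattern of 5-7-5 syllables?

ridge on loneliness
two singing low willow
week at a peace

No

Line 1: ridge(1) + on(1) + loneliness(3) = 5 ✓
Line 2: two(1) + singing(2) + low(1) + willow(2) = 6 (expected 7)
Line 3: week(1) + at(1) + a(1) + peace(1) = 4 (expected 5)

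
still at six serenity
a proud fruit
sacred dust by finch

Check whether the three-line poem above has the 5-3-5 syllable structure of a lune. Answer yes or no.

No

Line 1: still (1), at (1), six (1), serenity (4) → 7 (expected 5)
Line 2: a (1), proud (1), fruit (1) → 3 ✓
Line 3: sacred (2), dust (1), by (1), finch (1) → 5 ✓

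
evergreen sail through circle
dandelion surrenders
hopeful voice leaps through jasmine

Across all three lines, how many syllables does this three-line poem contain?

Line 1: evergreen(3) + sail(1) + through(1) + circle(2) = 7
Line 2: dandelion(4) + surrenders(3) = 7
Line 3: hopeful(2) + voice(1) + leaps(1) + through(1) + jasmine(2) = 7
Total: 7 + 7 + 7 = 21

21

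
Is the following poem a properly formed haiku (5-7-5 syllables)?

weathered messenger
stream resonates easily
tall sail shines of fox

Line 1: weathered (2), messenger (3) → 5 ✓
Line 2: stream (1), resonates (3), easily (3) → 7 ✓
Line 3: tall (1), sail (1), shines (1), of (1), fox (1) → 5 ✓

Yes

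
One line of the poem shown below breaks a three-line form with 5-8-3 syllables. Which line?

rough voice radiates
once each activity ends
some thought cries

The second line

Line 1: rough(1) + voice(1) + radiates(3) = 5 ✓
Line 2: once(1) + each(1) + activity(4) + ends(1) = 7 (expected 8)
Line 3: some(1) + thought(1) + cries(1) = 3 ✓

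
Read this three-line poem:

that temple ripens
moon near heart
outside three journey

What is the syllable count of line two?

3

Line two: moon (1), near (1), heart (1) → 3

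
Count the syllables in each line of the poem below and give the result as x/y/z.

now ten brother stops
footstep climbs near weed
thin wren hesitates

Line 1: now(1) + ten(1) + brother(2) + stops(1) = 5
Line 2: footstep(2) + climbs(1) + near(1) + weed(1) = 5
Line 3: thin(1) + wren(1) + hesitates(3) = 5

5/5/5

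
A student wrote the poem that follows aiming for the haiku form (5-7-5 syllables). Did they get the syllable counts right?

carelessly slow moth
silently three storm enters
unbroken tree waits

Line 1: "carelessly slow moth": 3+1+1 = 5 ✓
Line 2: "silently three storm enters": 3+1+1+2 = 7 ✓
Line 3: "unbroken tree waits": 3+1+1 = 5 ✓

Yes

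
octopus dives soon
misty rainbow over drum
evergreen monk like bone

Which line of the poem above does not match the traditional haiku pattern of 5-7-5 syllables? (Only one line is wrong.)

The third line

Line 1: octopus(3) + dives(1) + soon(1) = 5 ✓
Line 2: misty(2) + rainbow(2) + over(2) + drum(1) = 7 ✓
Line 3: evergreen(3) + monk(1) + like(1) + bone(1) = 6 (expected 5)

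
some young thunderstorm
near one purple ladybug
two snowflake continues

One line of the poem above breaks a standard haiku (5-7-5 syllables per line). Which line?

Line 1: some(1) + young(1) + thunderstorm(3) = 5 ✓
Line 2: near(1) + one(1) + purple(2) + ladybug(3) = 7 ✓
Line 3: two(1) + snowflake(2) + continues(3) = 6 (expected 5)

Line 3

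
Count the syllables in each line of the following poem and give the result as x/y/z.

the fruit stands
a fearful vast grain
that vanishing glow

Line 1: the(1) + fruit(1) + stands(1) = 3
Line 2: a(1) + fearful(2) + vast(1) + grain(1) = 5
Line 3: that(1) + vanishing(3) + glow(1) = 5

3/5/5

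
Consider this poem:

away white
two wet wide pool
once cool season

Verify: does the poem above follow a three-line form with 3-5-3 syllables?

Line 1: away(2) + white(1) = 3 ✓
Line 2: two(1) + wet(1) + wide(1) + pool(1) = 4 (expected 5)
Line 3: once(1) + cool(1) + season(2) = 4 (expected 3)

No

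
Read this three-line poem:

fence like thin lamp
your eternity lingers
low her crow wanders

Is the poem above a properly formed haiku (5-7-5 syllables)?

Line 1: "fence like thin lamp": 1+1+1+1 = 4 (expected 5)
Line 2: "your eternity lingers": 1+4+2 = 7 ✓
Line 3: "low her crow wanders": 1+1+1+2 = 5 ✓

No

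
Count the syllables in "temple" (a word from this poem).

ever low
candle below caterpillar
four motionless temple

"temple" has 2 syllables.

2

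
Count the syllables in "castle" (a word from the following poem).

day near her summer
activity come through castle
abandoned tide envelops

"castle" has 2 syllables.

2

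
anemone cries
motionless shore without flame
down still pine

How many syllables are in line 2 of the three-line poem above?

Line 2: motionless(3) + shore(1) + without(2) + flame(1) = 7

7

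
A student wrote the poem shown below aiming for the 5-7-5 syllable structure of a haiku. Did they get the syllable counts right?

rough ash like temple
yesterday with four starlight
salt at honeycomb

Line 1: rough (1), ash (1), like (1), temple (2) → 5 ✓
Line 2: yesterday (3), with (1), four (1), starlight (2) → 7 ✓
Line 3: salt (1), at (1), honeycomb (3) → 5 ✓

Yes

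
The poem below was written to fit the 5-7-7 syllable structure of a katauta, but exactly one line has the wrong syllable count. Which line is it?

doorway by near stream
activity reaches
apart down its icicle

The second line

Line 1: doorway (2), by (1), near (1), stream (1) → 5 ✓
Line 2: activity (4), reaches (2) → 6 (expected 7)
Line 3: apart (2), down (1), its (1), icicle (3) → 7 ✓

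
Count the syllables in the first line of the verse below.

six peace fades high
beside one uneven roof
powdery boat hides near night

The first line: six (1), peace (1), fades (1), high (1) → 4

4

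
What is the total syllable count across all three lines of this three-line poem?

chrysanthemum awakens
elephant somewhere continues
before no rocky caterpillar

Line 1: chrysanthemum(4) + awakens(3) = 7
Line 2: elephant(3) + somewhere(2) + continues(3) = 8
Line 3: before(2) + no(1) + rocky(2) + caterpillar(4) = 9
Total: 7 + 8 + 9 = 24

24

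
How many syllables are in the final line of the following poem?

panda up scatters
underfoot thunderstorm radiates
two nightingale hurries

The final line: two (1), nightingale (3), hurries (2) → 6

6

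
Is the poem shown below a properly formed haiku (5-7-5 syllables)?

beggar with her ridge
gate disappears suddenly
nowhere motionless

Line 1: beggar (2), with (1), her (1), ridge (1) → 5 ✓
Line 2: gate (1), disappears (3), suddenly (3) → 7 ✓
Line 3: nowhere (2), motionless (3) → 5 ✓

Yes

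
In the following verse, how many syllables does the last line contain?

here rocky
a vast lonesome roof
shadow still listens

5

The last line: shadow(2) + still(1) + listens(2) = 5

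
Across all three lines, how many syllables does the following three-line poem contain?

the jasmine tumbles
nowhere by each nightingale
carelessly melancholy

Line 1: the (1), jasmine (2), tumbles (2) → 5
Line 2: nowhere (2), by (1), each (1), nightingale (3) → 7
Line 3: carelessly (3), melancholy (4) → 7
Total: 5 + 7 + 7 = 19

19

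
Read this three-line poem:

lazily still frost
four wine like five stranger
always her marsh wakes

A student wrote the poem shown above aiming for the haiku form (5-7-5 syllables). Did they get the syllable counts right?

No

Line 1: lazily (3), still (1), frost (1) → 5 ✓
Line 2: four (1), wine (1), like (1), five (1), stranger (2) → 6 (expected 7)
Line 3: always (2), her (1), marsh (1), wakes (1) → 5 ✓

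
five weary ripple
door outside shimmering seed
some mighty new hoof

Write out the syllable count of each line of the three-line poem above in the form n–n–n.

5–7–5

Line 1: "five weary ripple": 1+2+2 = 5
Line 2: "door outside shimmering seed": 1+2+3+1 = 7
Line 3: "some mighty new hoof": 1+2+1+1 = 5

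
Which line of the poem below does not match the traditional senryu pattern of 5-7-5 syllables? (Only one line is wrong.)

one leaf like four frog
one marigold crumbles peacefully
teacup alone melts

The second line

Line 1: one(1) + leaf(1) + like(1) + four(1) + frog(1) = 5 ✓
Line 2: one(1) + marigold(3) + crumbles(2) + peacefully(3) = 9 (expected 7)
Line 3: teacup(2) + alone(2) + melts(1) = 5 ✓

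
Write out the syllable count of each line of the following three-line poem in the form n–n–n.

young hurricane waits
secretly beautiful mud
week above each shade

5–7–5

Line 1: "young hurricane waits": 1+3+1 = 5
Line 2: "secretly beautiful mud": 3+3+1 = 7
Line 3: "week above each shade": 1+2+1+1 = 5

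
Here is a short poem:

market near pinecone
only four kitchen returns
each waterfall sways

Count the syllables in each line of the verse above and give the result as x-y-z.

5-7-5

Line 1: market (2), near (1), pinecone (2) → 5
Line 2: only (2), four (1), kitchen (2), returns (2) → 7
Line 3: each (1), waterfall (3), sways (1) → 5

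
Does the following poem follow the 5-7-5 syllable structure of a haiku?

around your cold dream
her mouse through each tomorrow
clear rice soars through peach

Yes

Line 1: "around your cold dream": 2+1+1+1 = 5 ✓
Line 2: "her mouse through each tomorrow": 1+1+1+1+3 = 7 ✓
Line 3: "clear rice soars through peach": 1+1+1+1+1 = 5 ✓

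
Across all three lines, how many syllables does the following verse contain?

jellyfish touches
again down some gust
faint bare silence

Line 1: "jellyfish touches": 3+2 = 5
Line 2: "again down some gust": 2+1+1+1 = 5
Line 3: "faint bare silence": 1+1+2 = 4
Total: 5 + 5 + 4 = 14

14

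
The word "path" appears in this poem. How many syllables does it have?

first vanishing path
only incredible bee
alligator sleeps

1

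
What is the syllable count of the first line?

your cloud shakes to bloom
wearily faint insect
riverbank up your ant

5

The first line: your(1) + cloud(1) + shakes(1) + to(1) + bloom(1) = 5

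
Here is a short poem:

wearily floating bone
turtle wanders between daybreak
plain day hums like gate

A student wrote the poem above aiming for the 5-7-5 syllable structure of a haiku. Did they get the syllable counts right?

No

Line 1: wearily(3) + floating(2) + bone(1) = 6 (expected 5)
Line 2: turtle(2) + wanders(2) + between(2) + daybreak(2) = 8 (expected 7)
Line 3: plain(1) + day(1) + hums(1) + like(1) + gate(1) = 5 ✓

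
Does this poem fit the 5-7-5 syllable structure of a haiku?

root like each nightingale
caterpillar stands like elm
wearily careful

No

Line 1: root(1) + like(1) + each(1) + nightingale(3) = 6 (expected 5)
Line 2: caterpillar(4) + stands(1) + like(1) + elm(1) = 7 ✓
Line 3: wearily(3) + careful(2) = 5 ✓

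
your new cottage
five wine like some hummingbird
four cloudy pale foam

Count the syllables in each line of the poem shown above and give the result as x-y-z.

Line 1: "your new cottage": 1+1+2 = 4
Line 2: "five wine like some hummingbird": 1+1+1+1+3 = 7
Line 3: "four cloudy pale foam": 1+2+1+1 = 5

4-7-5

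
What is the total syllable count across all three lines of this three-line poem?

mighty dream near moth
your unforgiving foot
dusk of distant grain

Line 1: "mighty dream near moth": 2+1+1+1 = 5
Line 2: "your unforgiving foot": 1+4+1 = 6
Line 3: "dusk of distant grain": 1+1+2+1 = 5
Total: 5 + 6 + 5 = 16

16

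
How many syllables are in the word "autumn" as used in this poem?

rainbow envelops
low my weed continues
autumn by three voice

2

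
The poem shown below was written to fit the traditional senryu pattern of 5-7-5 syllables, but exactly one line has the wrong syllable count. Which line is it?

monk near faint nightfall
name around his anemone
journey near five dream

Line 1: monk (1), near (1), faint (1), nightfall (2) → 5 ✓
Line 2: name (1), around (2), his (1), anemone (4) → 8 (expected 7)
Line 3: journey (2), near (1), five (1), dream (1) → 5 ✓

Line 2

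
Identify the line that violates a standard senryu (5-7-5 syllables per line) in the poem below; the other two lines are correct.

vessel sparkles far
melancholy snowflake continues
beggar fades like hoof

The second line

Line 1: vessel (2), sparkles (2), far (1) → 5 ✓
Line 2: melancholy (4), snowflake (2), continues (3) → 9 (expected 7)
Line 3: beggar (2), fades (1), like (1), hoof (1) → 5 ✓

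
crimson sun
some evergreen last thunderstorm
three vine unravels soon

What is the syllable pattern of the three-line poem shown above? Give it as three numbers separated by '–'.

Line 1: crimson(2) + sun(1) = 3
Line 2: some(1) + evergreen(3) + last(1) + thunderstorm(3) = 8
Line 3: three(1) + vine(1) + unravels(3) + soon(1) = 6

3–8–6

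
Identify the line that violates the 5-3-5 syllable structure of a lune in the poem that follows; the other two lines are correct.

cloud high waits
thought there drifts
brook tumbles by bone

Line 1: cloud(1) + high(1) + waits(1) = 3 (expected 5)
Line 2: thought(1) + there(1) + drifts(1) = 3 ✓
Line 3: brook(1) + tumbles(2) + by(1) + bone(1) = 5 ✓

The first line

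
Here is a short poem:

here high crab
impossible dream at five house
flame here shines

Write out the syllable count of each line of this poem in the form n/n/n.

3/8/3

Line 1: here(1) + high(1) + crab(1) = 3
Line 2: impossible(4) + dream(1) + at(1) + five(1) + house(1) = 8
Line 3: flame(1) + here(1) + shines(1) = 3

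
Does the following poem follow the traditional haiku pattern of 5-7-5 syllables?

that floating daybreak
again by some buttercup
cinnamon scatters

Yes

Line 1: that(1) + floating(2) + daybreak(2) = 5 ✓
Line 2: again(2) + by(1) + some(1) + buttercup(3) = 7 ✓
Line 3: cinnamon(3) + scatters(2) = 5 ✓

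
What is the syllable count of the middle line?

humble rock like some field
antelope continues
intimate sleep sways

6

The middle line: antelope(3) + continues(3) = 6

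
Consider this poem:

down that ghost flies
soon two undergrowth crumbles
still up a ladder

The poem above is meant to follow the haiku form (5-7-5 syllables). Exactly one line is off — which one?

Line 1: down(1) + that(1) + ghost(1) + flies(1) = 4 (expected 5)
Line 2: soon(1) + two(1) + undergrowth(3) + crumbles(2) = 7 ✓
Line 3: still(1) + up(1) + a(1) + ladder(2) = 5 ✓

Line 1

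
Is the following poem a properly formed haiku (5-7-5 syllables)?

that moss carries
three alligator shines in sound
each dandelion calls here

Line 1: "that moss carries": 1+1+2 = 4 (expected 5)
Line 2: "three alligator shines in sound": 1+4+1+1+1 = 8 (expected 7)
Line 3: "each dandelion calls here": 1+4+1+1 = 7 (expected 5)

No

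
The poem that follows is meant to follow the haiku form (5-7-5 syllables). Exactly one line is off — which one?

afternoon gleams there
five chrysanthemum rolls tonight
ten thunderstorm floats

Line 2

Line 1: afternoon (3), gleams (1), there (1) → 5 ✓
Line 2: five (1), chrysanthemum (4), rolls (1), tonight (2) → 8 (expected 7)
Line 3: ten (1), thunderstorm (3), floats (1) → 5 ✓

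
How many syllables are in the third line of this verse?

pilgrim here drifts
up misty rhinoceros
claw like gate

3

The third line: "claw like gate": 1+1+1 = 3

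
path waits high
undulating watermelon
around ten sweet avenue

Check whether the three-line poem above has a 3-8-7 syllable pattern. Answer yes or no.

Line 1: "path waits high": 1+1+1 = 3 ✓
Line 2: "undulating watermelon": 4+4 = 8 ✓
Line 3: "around ten sweet avenue": 2+1+1+3 = 7 ✓

Yes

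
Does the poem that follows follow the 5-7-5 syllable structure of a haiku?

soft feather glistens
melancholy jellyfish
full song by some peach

Line 1: soft(1) + feather(2) + glistens(2) = 5 ✓
Line 2: melancholy(4) + jellyfish(3) = 7 ✓
Line 3: full(1) + song(1) + by(1) + some(1) + peach(1) = 5 ✓

Yes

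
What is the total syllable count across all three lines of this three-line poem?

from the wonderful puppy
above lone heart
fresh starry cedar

16

Line 1: from (1), the (1), wonderful (3), puppy (2) → 7
Line 2: above (2), lone (1), heart (1) → 4
Line 3: fresh (1), starry (2), cedar (2) → 5
Total: 7 + 4 + 5 = 16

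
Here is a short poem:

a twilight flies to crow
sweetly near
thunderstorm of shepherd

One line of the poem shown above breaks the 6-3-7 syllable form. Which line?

Line 3

Line 1: a (1), twilight (2), flies (1), to (1), crow (1) → 6 ✓
Line 2: sweetly (2), near (1) → 3 ✓
Line 3: thunderstorm (3), of (1), shepherd (2) → 6 (expected 7)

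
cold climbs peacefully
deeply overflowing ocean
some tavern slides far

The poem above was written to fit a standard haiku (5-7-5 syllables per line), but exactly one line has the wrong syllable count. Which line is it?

Line 2

Line 1: cold(1) + climbs(1) + peacefully(3) = 5 ✓
Line 2: deeply(2) + overflowing(4) + ocean(2) = 8 (expected 7)
Line 3: some(1) + tavern(2) + slides(1) + far(1) = 5 ✓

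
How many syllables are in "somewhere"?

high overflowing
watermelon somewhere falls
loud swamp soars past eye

2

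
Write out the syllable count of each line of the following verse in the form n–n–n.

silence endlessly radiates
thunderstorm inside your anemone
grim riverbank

Line 1: silence(2) + endlessly(3) + radiates(3) = 8
Line 2: thunderstorm(3) + inside(2) + your(1) + anemone(4) = 10
Line 3: grim(1) + riverbank(3) = 4

8–10–4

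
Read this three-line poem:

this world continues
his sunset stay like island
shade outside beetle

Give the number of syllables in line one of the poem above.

5

Line one: "this world continues": 1+1+3 = 5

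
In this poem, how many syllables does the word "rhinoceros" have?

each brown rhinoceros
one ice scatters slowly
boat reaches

"rhinoceros" has 4 syllables.

4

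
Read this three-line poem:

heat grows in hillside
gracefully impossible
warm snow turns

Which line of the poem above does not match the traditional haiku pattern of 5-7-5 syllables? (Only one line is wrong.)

The third line

Line 1: heat (1), grows (1), in (1), hillside (2) → 5 ✓
Line 2: gracefully (3), impossible (4) → 7 ✓
Line 3: warm (1), snow (1), turns (1) → 3 (expected 5)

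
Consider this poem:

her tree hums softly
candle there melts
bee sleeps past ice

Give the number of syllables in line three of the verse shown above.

Line three: bee(1) + sleeps(1) + past(1) + ice(1) = 4

4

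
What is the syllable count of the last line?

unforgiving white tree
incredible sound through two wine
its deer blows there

4

The last line: its(1) + deer(1) + blows(1) + there(1) = 4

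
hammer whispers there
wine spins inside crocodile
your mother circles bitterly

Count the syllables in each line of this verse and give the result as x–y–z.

5–7–8

Line 1: hammer (2), whispers (2), there (1) → 5
Line 2: wine (1), spins (1), inside (2), crocodile (3) → 7
Line 3: your (1), mother (2), circles (2), bitterly (3) → 8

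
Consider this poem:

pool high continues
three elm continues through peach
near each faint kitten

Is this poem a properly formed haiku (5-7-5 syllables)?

Yes

Line 1: pool (1), high (1), continues (3) → 5 ✓
Line 2: three (1), elm (1), continues (3), through (1), peach (1) → 7 ✓
Line 3: near (1), each (1), faint (1), kitten (2) → 5 ✓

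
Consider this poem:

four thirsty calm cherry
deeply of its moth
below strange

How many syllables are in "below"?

"below" has 2 syllables.

2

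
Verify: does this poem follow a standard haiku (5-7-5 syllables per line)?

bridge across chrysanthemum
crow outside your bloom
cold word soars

No

Line 1: bridge(1) + across(2) + chrysanthemum(4) = 7 (expected 5)
Line 2: crow(1) + outside(2) + your(1) + bloom(1) = 5 (expected 7)
Line 3: cold(1) + word(1) + soars(1) = 3 (expected 5)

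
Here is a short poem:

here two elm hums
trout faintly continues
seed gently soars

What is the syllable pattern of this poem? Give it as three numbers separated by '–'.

Line 1: here(1) + two(1) + elm(1) + hums(1) = 4
Line 2: trout(1) + faintly(2) + continues(3) = 6
Line 3: seed(1) + gently(2) + soars(1) = 4

4–6–4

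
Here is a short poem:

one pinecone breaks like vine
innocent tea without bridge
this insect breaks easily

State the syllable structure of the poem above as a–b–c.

6–7–7

Line 1: "one pinecone breaks like vine": 1+2+1+1+1 = 6
Line 2: "innocent tea without bridge": 3+1+2+1 = 7
Line 3: "this insect breaks easily": 1+2+1+3 = 7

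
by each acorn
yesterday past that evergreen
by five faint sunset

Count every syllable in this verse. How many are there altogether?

17

Line 1: by(1) + each(1) + acorn(2) = 4
Line 2: yesterday(3) + past(1) + that(1) + evergreen(3) = 8
Line 3: by(1) + five(1) + faint(1) + sunset(2) = 5
Total: 4 + 8 + 5 = 17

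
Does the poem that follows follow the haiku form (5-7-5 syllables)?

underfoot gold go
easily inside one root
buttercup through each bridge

Line 1: "underfoot gold go": 3+1+1 = 5 ✓
Line 2: "easily inside one root": 3+2+1+1 = 7 ✓
Line 3: "buttercup through each bridge": 3+1+1+1 = 6 (expected 5)

No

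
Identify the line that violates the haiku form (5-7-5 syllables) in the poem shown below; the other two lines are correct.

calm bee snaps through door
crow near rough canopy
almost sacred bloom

Line 1: calm(1) + bee(1) + snaps(1) + through(1) + door(1) = 5 ✓
Line 2: crow(1) + near(1) + rough(1) + canopy(3) = 6 (expected 7)
Line 3: almost(2) + sacred(2) + bloom(1) = 5 ✓

Line 2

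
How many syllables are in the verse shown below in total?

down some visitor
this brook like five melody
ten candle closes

17

Line 1: down(1) + some(1) + visitor(3) = 5
Line 2: this(1) + brook(1) + like(1) + five(1) + melody(3) = 7
Line 3: ten(1) + candle(2) + closes(2) = 5
Total: 5 + 7 + 5 = 17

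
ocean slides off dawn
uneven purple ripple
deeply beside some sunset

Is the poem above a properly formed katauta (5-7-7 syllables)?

Line 1: ocean(2) + slides(1) + off(1) + dawn(1) = 5 ✓
Line 2: uneven(3) + purple(2) + ripple(2) = 7 ✓
Line 3: deeply(2) + beside(2) + some(1) + sunset(2) = 7 ✓

Yes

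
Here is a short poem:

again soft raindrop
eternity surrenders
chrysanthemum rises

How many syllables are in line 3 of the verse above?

Line 3: "chrysanthemum rises": 4+2 = 6

6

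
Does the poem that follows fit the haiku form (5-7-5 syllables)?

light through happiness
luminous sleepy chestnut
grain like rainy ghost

Line 1: light (1), through (1), happiness (3) → 5 ✓
Line 2: luminous (3), sleepy (2), chestnut (2) → 7 ✓
Line 3: grain (1), like (1), rainy (2), ghost (1) → 5 ✓

Yes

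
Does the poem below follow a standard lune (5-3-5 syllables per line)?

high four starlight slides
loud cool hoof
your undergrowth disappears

No

Line 1: high(1) + four(1) + starlight(2) + slides(1) = 5 ✓
Line 2: loud(1) + cool(1) + hoof(1) = 3 ✓
Line 3: your(1) + undergrowth(3) + disappears(3) = 7 (expected 5)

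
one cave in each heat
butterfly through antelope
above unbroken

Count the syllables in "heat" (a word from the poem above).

"heat" has 1 syllable.

1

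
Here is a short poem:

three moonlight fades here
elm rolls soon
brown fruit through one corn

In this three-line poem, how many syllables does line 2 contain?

3

Line 2: elm (1), rolls (1), soon (1) → 3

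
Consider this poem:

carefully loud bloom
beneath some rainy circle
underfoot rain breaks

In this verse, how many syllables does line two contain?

Line two: beneath(2) + some(1) + rainy(2) + circle(2) = 7

7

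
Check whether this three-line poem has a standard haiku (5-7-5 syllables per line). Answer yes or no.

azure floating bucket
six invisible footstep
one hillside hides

No

Line 1: "azure floating bucket": 2+2+2 = 6 (expected 5)
Line 2: "six invisible footstep": 1+4+2 = 7 ✓
Line 3: "one hillside hides": 1+2+1 = 4 (expected 5)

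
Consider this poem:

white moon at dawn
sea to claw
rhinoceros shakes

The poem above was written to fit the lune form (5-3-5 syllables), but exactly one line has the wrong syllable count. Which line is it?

Line 1: white(1) + moon(1) + at(1) + dawn(1) = 4 (expected 5)
Line 2: sea(1) + to(1) + claw(1) = 3 ✓
Line 3: rhinoceros(4) + shakes(1) = 5 ✓

Line 1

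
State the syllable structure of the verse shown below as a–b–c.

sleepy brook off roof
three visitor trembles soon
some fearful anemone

Line 1: sleepy (2), brook (1), off (1), roof (1) → 5
Line 2: three (1), visitor (3), trembles (2), soon (1) → 7
Line 3: some (1), fearful (2), anemone (4) → 7

5–7–7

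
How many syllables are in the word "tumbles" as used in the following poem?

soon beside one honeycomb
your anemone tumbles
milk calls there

2

"tumbles" has 2 syllables.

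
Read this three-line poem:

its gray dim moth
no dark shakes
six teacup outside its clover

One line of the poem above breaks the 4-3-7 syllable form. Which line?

Line 1: its(1) + gray(1) + dim(1) + moth(1) = 4 ✓
Line 2: no(1) + dark(1) + shakes(1) = 3 ✓
Line 3: six(1) + teacup(2) + outside(2) + its(1) + clover(2) = 8 (expected 7)

The third line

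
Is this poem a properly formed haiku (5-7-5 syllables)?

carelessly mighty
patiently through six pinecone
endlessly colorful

Line 1: carelessly(3) + mighty(2) = 5 ✓
Line 2: patiently(3) + through(1) + six(1) + pinecone(2) = 7 ✓
Line 3: endlessly(3) + colorful(3) = 6 (expected 5)

No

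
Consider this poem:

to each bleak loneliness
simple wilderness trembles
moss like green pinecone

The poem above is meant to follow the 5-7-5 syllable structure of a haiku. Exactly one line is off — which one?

Line 1: "to each bleak loneliness": 1+1+1+3 = 6 (expected 5)
Line 2: "simple wilderness trembles": 2+3+2 = 7 ✓
Line 3: "moss like green pinecone": 1+1+1+2 = 5 ✓

The first line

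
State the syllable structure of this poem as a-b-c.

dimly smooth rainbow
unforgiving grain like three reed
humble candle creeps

5-8-5

Line 1: dimly(2) + smooth(1) + rainbow(2) = 5
Line 2: unforgiving(4) + grain(1) + like(1) + three(1) + reed(1) = 8
Line 3: humble(2) + candle(2) + creeps(1) = 5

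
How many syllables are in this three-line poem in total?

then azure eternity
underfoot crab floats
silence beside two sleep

Line 1: then(1) + azure(2) + eternity(4) = 7
Line 2: underfoot(3) + crab(1) + floats(1) = 5
Line 3: silence(2) + beside(2) + two(1) + sleep(1) = 6
Total: 7 + 5 + 6 = 18

18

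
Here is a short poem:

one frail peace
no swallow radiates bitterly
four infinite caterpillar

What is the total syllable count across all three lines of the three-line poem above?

Line 1: one(1) + frail(1) + peace(1) = 3
Line 2: no(1) + swallow(2) + radiates(3) + bitterly(3) = 9
Line 3: four(1) + infinite(3) + caterpillar(4) = 8
Total: 3 + 9 + 8 = 20

20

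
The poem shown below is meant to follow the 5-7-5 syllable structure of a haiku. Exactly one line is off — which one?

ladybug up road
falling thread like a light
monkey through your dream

Line 2

Line 1: ladybug(3) + up(1) + road(1) = 5 ✓
Line 2: falling(2) + thread(1) + like(1) + a(1) + light(1) = 6 (expected 7)
Line 3: monkey(2) + through(1) + your(1) + dream(1) = 5 ✓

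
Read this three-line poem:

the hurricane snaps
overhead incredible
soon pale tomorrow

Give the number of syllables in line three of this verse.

5

Line three: soon (1), pale (1), tomorrow (3) → 5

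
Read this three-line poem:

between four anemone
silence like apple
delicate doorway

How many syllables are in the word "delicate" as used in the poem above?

3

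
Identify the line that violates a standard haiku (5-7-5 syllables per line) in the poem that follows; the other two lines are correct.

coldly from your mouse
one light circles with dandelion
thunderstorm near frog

Line 2

Line 1: coldly (2), from (1), your (1), mouse (1) → 5 ✓
Line 2: one (1), light (1), circles (2), with (1), dandelion (4) → 9 (expected 7)
Line 3: thunderstorm (3), near (1), frog (1) → 5 ✓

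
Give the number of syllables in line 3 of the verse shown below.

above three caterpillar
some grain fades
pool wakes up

Line 3: pool(1) + wakes(1) + up(1) = 3

3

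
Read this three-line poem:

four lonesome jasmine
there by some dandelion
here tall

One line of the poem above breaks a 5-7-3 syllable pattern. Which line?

Line 3

Line 1: four (1), lonesome (2), jasmine (2) → 5 ✓
Line 2: there (1), by (1), some (1), dandelion (4) → 7 ✓
Line 3: here (1), tall (1) → 2 (expected 3)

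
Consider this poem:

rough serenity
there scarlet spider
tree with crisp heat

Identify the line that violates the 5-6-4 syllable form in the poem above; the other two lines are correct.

The second line

Line 1: rough (1), serenity (4) → 5 ✓
Line 2: there (1), scarlet (2), spider (2) → 5 (expected 6)
Line 3: tree (1), with (1), crisp (1), heat (1) → 4 ✓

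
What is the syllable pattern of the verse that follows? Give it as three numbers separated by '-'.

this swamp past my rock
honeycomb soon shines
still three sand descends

5-5-5

Line 1: this(1) + swamp(1) + past(1) + my(1) + rock(1) = 5
Line 2: honeycomb(3) + soon(1) + shines(1) = 5
Line 3: still(1) + three(1) + sand(1) + descends(2) = 5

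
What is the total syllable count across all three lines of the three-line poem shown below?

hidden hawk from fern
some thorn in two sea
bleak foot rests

Line 1: "hidden hawk from fern": 2+1+1+1 = 5
Line 2: "some thorn in two sea": 1+1+1+1+1 = 5
Line 3: "bleak foot rests": 1+1+1 = 3
Total: 5 + 5 + 3 = 13

13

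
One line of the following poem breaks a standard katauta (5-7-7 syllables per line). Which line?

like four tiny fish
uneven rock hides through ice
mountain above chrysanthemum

Line 1: "like four tiny fish": 1+1+2+1 = 5 ✓
Line 2: "uneven rock hides through ice": 3+1+1+1+1 = 7 ✓
Line 3: "mountain above chrysanthemum": 2+2+4 = 8 (expected 7)

Line 3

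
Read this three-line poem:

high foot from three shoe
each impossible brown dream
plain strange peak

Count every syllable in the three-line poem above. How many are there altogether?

15

Line 1: high(1) + foot(1) + from(1) + three(1) + shoe(1) = 5
Line 2: each(1) + impossible(4) + brown(1) + dream(1) = 7
Line 3: plain(1) + strange(1) + peak(1) = 3
Total: 5 + 7 + 3 = 15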